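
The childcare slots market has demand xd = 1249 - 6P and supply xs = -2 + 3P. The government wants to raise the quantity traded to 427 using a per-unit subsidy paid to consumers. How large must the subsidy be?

Required subsidy s = 6 per unit

At x = 427, invert demand for the buyer price: Pb = (1249 − 427)/6 = 137; invert supply for the seller price: Ps = (427 − (-2))/3 = 143.
The subsidy must fill the gap: s = Ps − Pb = 143 − 137 = 6.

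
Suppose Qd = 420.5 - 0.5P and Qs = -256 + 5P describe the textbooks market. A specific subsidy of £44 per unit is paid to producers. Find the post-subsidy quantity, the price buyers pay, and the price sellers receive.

Q' = 379; buyers pay £83; sellers receive £127

Pre-subsidy: 420.5 - 0.5P = -256 + 5P gives P* = 123, Q* = 359.
With the subsidy, sellers receive Ps = Pb + 44 for each unit, where Pb is the price buyers pay.
Supply in terms of Pb becomes Qs = -256 + 5(Pb + 44) = -36 + 5Pb. Setting this equal to demand: 420.5 - 0.5Pb = -36 + 5Pb, so Pb = 83.
Sellers receive Ps = 83 + 44 = 127; Q' = 420.5 − 0.5·83 = 379.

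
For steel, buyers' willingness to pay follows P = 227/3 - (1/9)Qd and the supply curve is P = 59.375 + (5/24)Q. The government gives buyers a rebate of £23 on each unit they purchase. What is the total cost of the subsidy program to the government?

Government cost = £2829

Pre-subsidy: 227/3 - (1/9)Q = 59.375 + (5/24)Q gives Q* = 51 and P* = 70.
With the rebate, buyers effectively pay Pb = Ps − 23, where Ps is the price sellers receive.
On the curves, Pb = 227/3 - (1/9)Q and Ps = 59.375 + (5/24)Q; the wedge Ps − Pb = 23 gives 59.375 + (5/24)Q − (227/3 - (1/9)Q) = 23, so Q' = 123.
Then Pb = 227/3 − (1/9)·123 = 62 and Ps = 59.375 + (5/24)·123 = 85.
Government outlay = subsidy × quantity = 23 × 123 = 2829.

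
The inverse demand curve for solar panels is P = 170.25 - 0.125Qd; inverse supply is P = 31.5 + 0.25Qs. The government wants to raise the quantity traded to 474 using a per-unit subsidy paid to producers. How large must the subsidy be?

At Q = 474, from the demand curve buyers pay Pb = 170.25 − 0.125·474 = 111; from the supply curve sellers need Ps = 31.5 + 0.25·474 = 150.
The subsidy must fill the gap: s = Ps − Pb = 150 − 111 = 39.

Required subsidy s = 39 per unit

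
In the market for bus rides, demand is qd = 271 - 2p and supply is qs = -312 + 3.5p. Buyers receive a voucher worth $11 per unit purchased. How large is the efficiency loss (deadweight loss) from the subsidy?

Deadweight loss = $77

Pre-subsidy: 271 - 2p = -312 + 3.5p gives p* = 106, q* = 59.
With the rebate, buyers effectively pay pb = ps − 11, where ps is the price sellers receive.
Demand in terms of ps becomes qd = 271 − 2(ps − 11) = 293 - 2ps. Setting this equal to supply: 293 - 2ps = -312 + 3.5ps, so ps = 110.
Buyers pay pb = 110 − 11 = 99; q' = -312 + 3.5·110 = 73.
The subsidy expands output by 73 − 59 = 14 past the efficient level; on those units the gap between marginal cost and willingness to pay runs from 0 up to 11.
DWL = ½ × 11 × 14 = 77.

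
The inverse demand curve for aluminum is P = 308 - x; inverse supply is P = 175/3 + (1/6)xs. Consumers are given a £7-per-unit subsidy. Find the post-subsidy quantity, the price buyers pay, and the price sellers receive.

Pre-subsidy: 308 - x = 175/3 + (1/6)x gives x* = 214 and P* = 94.
With the rebate, buyers effectively pay Pb = Ps − 7, where Ps is the price sellers receive.
On the curves, Pb = 308 - x and Ps = 175/3 + (1/6)x; the wedge Ps − Pb = 7 gives 175/3 + (1/6)x − (308 - x) = 7, so x' = 220.
Then Pb = 308 − 1·220 = 88 and Ps = 175/3 + (1/6)·220 = 95.

x' = 220; buyers pay £88; sellers receive £95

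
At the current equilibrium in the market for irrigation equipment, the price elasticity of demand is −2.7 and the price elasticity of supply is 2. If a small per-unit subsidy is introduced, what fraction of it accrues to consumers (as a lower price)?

Consumer share = 20/47

For a small subsidy around the equilibrium, the benefit split depends on the relative slopes, which at a point are proportional to the elasticities.
Buyer share = εs/(εs + |εd|) = 2/(2 + 2.7) = 20/47; seller share = |εd|/(εs + |εd|) = 27/47.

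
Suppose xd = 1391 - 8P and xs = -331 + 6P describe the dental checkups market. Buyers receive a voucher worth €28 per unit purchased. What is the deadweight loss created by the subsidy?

Deadweight loss = €1344

Pre-subsidy: 1391 - 8P = -331 + 6P gives P* = 123, x* = 407.
With the rebate, buyers effectively pay Pb = Ps − 28, where Ps is the price sellers receive.
Demand in terms of Ps becomes xd = 1391 − 8(Ps − 28) = 1615 - 8Ps. Setting this equal to supply: 1615 - 8Ps = -331 + 6Ps, so Ps = 139.
Buyers pay Pb = 139 − 28 = 111; x' = -331 + 6·139 = 503.
The subsidy expands output by 503 − 407 = 96 past the efficient level; on those units the gap between marginal cost and willingness to pay runs from 0 up to 28.
DWL = ½ × 28 × 96 = 1344.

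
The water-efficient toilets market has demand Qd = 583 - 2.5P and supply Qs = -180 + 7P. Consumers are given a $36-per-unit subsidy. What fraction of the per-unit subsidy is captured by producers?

Producer share = 5/19

Pre-subsidy: 583 - 2.5P = -180 + 7P gives P* = 1526/19, Q* = 7262/19.
With the rebate, buyers effectively pay Pb = Ps − 36, where Ps is the price sellers receive.
Demand in terms of Ps becomes Qd = 583 − 2.5(Ps − 36) = 673 - 2.5Ps. Setting this equal to supply: 673 - 2.5Ps = -180 + 7Ps, so Ps = 1706/19.
Buyers pay Pb = 1706/19 − 36 = 1022/19; Q' = -180 + 7·(1706/19) = 8522/19.
Buyers' price falls by P* − Pb = 1526/19 − 1022/19 = 504/19; sellers' price rises by Ps − P* = 1706/19 − 1526/19 = 180/19.
So producers capture (180/19)/36 = 5/19 of each unit of subsidy.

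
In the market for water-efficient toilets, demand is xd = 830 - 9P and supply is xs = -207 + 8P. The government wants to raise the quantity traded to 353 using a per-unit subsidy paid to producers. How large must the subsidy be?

At x = 353, invert demand for the buyer price: Pb = (830 − 353)/9 = 53; invert supply for the seller price: Ps = (353 − (-207))/8 = 70.
The subsidy must fill the gap: s = Ps − Pb = 70 − 53 = 17.

Required subsidy s = 17 per unit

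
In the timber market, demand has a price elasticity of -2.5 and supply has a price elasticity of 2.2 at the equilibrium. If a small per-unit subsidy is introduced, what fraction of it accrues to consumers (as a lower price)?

For a small subsidy around the equilibrium, the benefit split depends on the relative slopes, which at a point are proportional to the elasticities.
Buyer share = εs/(εs + |εd|) = 2.2/(2.2 + 2.5) = 22/47; seller share = |εd|/(εs + |εd|) = 25/47.

Consumer share = 22/47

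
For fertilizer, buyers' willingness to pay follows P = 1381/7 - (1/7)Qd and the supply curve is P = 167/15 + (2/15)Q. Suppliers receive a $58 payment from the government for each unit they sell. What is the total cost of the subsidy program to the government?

Pre-subsidy: 1381/7 - (1/7)Q = 167/15 + (2/15)Q gives Q* = 674 and P* = 101.
With the subsidy, sellers receive Ps = Pb + 58 for each unit, where Pb is the price buyers pay.
On the curves, Pb = 1381/7 - (1/7)Q and Ps = 167/15 + (2/15)Q; the wedge Ps − Pb = 58 gives 167/15 + (2/15)Q − (1381/7 - (1/7)Q) = 58, so Q' = 884.
Then Pb = 1381/7 − (1/7)·884 = 71 and Ps = 167/15 + (2/15)·884 = 129.
Government outlay = subsidy × quantity = 58 × 884 = 51272.

Government cost = $51272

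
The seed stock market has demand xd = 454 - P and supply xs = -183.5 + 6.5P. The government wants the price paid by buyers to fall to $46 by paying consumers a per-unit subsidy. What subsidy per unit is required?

At a buyer price of 46, quantity demanded is 454 − 1·46 = 408.
Sellers supply 408 only when they receive Ps with -183.5 + 6.5·Ps = 408, i.e. Ps = 91.
s = Ps − Pb = 91 − 46 = 45.

Required subsidy s = $45 per unit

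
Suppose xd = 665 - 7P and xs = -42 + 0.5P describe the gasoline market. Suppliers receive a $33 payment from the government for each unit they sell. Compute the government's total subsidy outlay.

Pre-subsidy: 665 - 7P = -42 + 0.5P gives P* = 1414/15, x* = 77/15.
With the subsidy, sellers receive Ps = Pb + 33 for each unit, where Pb is the price buyers pay.
Supply in terms of Pb becomes xs = -42 + 0.5(Pb + 33) = -25.5 + 0.5Pb. Setting this equal to demand: 665 - 7Pb = -25.5 + 0.5Pb, so Pb = 1381/15.
Sellers receive Ps = 1381/15 + 33 = 1876/15; x' = 665 − 7·(1381/15) = 308/15.
Government outlay = subsidy × quantity = 33 × 308/15 = 677.6.

Government cost = $677.6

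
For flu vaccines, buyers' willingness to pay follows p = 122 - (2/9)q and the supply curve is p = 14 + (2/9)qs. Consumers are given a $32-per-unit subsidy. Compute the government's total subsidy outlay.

Government cost = $10080

Pre-subsidy: 122 - (2/9)q = 14 + (2/9)q gives q* = 243 and p* = 68.
With the rebate, buyers effectively pay pb = ps − 32, where ps is the price sellers receive.
On the curves, pb = 122 - (2/9)q and ps = 14 + (2/9)q; the wedge ps − pb = 32 gives 14 + (2/9)q − (122 - (2/9)q) = 32, so q' = 315.
Then pb = 122 − (2/9)·315 = 52 and ps = 14 + (2/9)·315 = 84.
Government outlay = subsidy × quantity = 32 × 315 = 10080.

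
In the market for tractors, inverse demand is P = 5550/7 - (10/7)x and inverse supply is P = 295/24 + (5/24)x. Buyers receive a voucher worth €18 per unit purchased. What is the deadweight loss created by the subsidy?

Pre-subsidy: 5550/7 - (10/7)x = 295/24 + (5/24)x gives x* = 26227/55 and P* = 1228/11.
With the rebate, buyers effectively pay Pb = Ps − 18, where Ps is the price sellers receive.
On the curves, Pb = 5550/7 - (10/7)x and Ps = 295/24 + (5/24)x; the wedge Ps − Pb = 18 gives 295/24 + (5/24)x − (5550/7 - (10/7)x) = 18, so x' = 134159/275.
Then Pb = 5550/7 − (10/7)·(134159/275) = 5276/55 and Ps = 295/24 + (5/24)·(134159/275) = 6266/55.
The subsidy expands output by 134159/275 − 26227/55 = 3024/275 past the efficient level; on those units the gap between marginal cost and willingness to pay runs from 0 up to 18.
DWL = ½ × 18 × 3024/275 = 27216/275.

Deadweight loss = 27216/275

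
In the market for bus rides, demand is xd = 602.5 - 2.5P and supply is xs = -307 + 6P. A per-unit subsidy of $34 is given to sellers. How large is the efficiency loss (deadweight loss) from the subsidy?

Deadweight loss = $1020

Pre-subsidy: 602.5 - 2.5P = -307 + 6P gives P* = 107, x* = 335.
With the subsidy, sellers receive Ps = Pb + 34 for each unit, where Pb is the price buyers pay.
Supply in terms of Pb becomes xs = -307 + 6(Pb + 34) = -103 + 6Pb. Setting this equal to demand: 602.5 - 2.5Pb = -103 + 6Pb, so Pb = 83.
Sellers receive Ps = 83 + 34 = 117; x' = 602.5 − 2.5·83 = 395.
The subsidy expands output by 395 − 335 = 60 past the efficient level; on those units the gap between marginal cost and willingness to pay runs from 0 up to 34.
DWL = ½ × 34 × 60 = 1020.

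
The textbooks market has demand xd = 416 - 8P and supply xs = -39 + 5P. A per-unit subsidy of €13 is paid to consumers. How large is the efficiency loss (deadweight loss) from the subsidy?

Pre-subsidy: 416 - 8P = -39 + 5P gives P* = 35, x* = 136.
With the rebate, buyers effectively pay Pb = Ps − 13, where Ps is the price sellers receive.
Demand in terms of Ps becomes xd = 416 − 8(Ps − 13) = 520 - 8Ps. Setting this equal to supply: 520 - 8Ps = -39 + 5Ps, so Ps = 43.
Buyers pay Pb = 43 − 13 = 30; x' = -39 + 5·43 = 176.
The subsidy expands output by 176 − 136 = 40 past the efficient level; on those units the gap between marginal cost and willingness to pay runs from 0 up to 13.
DWL = ½ × 13 × 40 = 260.

Deadweight loss = €260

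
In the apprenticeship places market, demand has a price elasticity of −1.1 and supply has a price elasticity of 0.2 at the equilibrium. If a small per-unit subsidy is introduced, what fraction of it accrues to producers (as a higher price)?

For a small subsidy around the equilibrium, the benefit split depends on the relative slopes, which at a point are proportional to the elasticities.
Buyer share = εs/(εs + |εd|) = 0.2/(0.2 + 1.1) = 2/13; seller share = |εd|/(εs + |εd|) = 11/13.
So producers capture 11/13 of the subsidy.

Producer share = 11/13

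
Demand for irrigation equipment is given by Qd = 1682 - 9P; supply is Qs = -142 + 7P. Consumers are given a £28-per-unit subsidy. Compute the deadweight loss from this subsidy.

Pre-subsidy: 1682 - 9P = -142 + 7P gives P* = 114, Q* = 656.
With the rebate, buyers effectively pay Pb = Ps − 28, where Ps is the price sellers receive.
Demand in terms of Ps becomes Qd = 1682 − 9(Ps − 28) = 1934 - 9Ps. Setting this equal to supply: 1934 - 9Ps = -142 + 7Ps, so Ps = 129.75.
Buyers pay Pb = 129.75 − 28 = 101.75; Q' = -142 + 7·129.75 = 766.25.
The subsidy expands output by 766.25 − 656 = 110.25 past the efficient level; on those units the gap between marginal cost and willingness to pay runs from 0 up to 28.
DWL = ½ × 28 × 110.25 = 1543.5.

Deadweight loss = £1543.5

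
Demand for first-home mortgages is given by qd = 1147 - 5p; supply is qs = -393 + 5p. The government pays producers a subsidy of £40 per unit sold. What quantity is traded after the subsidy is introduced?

Pre-subsidy: 1147 - 5p = -393 + 5p gives p* = 154, q* = 377.
With the subsidy, sellers receive ps = pb + 40 for each unit, where pb is the price buyers pay.
Supply in terms of pb becomes qs = -393 + 5(pb + 40) = -193 + 5pb. Setting this equal to demand: 1147 - 5pb = -193 + 5pb, so pb = 134.
Sellers receive ps = 134 + 40 = 174; q' = 1147 − 5·134 = 477.

q' = 477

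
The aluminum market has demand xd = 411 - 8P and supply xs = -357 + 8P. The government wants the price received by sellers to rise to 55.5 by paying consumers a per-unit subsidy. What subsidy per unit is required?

At a seller price of 55.5, quantity supplied is -357 + 8·55.5 = 87.
Buyers absorb 87 only when they pay Pb with 411 − 8·Pb = 87, i.e. Pb = 40.5.
s = Ps − Pb = 55.5 − 40.5 = 15.

Required subsidy s = 15 per unit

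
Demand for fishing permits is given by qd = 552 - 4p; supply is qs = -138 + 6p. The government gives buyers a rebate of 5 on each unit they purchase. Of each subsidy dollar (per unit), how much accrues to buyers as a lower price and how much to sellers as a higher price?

Pre-subsidy: 552 - 4p = -138 + 6p gives p* = 69, q* = 276.
With the rebate, buyers effectively pay pb = ps − 5, where ps is the price sellers receive.
Demand in terms of ps becomes qd = 552 − 4(ps − 5) = 572 - 4ps. Setting this equal to supply: 572 - 4ps = -138 + 6ps, so ps = 71.
Buyers pay pb = 71 − 5 = 66; q' = -138 + 6·71 = 288.
Buyers' price falls by p* − pb = 69 − 66 = 3; sellers' price rises by ps − p* = 71 − 69 = 2.

Buyers gain 3 per unit; sellers gain 2 per unit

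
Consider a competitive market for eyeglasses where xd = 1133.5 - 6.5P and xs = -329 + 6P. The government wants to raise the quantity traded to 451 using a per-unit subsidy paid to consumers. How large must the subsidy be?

At x = 451, invert demand for the buyer price: Pb = (1133.5 − 451)/6.5 = 105; invert supply for the seller price: Ps = (451 − (-329))/6 = 130.
The subsidy must fill the gap: s = Ps − Pb = 130 − 105 = 25.

Required subsidy s = 25 per unit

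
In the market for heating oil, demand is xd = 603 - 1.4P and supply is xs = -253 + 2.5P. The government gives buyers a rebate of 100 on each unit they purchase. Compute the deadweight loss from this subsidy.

Deadweight loss = 175000/39

Pre-subsidy: 603 - 1.4P = -253 + 2.5P gives P* = 8560/39, x* = 11533/39.
With the rebate, buyers effectively pay Pb = Ps − 100, where Ps is the price sellers receive.
Demand in terms of Ps becomes xd = 603 − 1.4(Ps − 100) = 743 - 1.4Ps. Setting this equal to supply: 743 - 1.4Ps = -253 + 2.5Ps, so Ps = 3320/13.
Buyers pay Pb = 3320/13 − 100 = 2020/13; x' = -253 + 2.5·(3320/13) = 5011/13.
The subsidy expands output by 5011/13 − 11533/39 = 3500/39 past the efficient level; on those units the gap between marginal cost and willingness to pay runs from 0 up to 100.
DWL = ½ × 100 × 3500/39 = 175000/39.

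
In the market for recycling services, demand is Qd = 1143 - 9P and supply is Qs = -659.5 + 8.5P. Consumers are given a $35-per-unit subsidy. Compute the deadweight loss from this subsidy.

Pre-subsidy: 1143 - 9P = -659.5 + 8.5P gives P* = 103, Q* = 216.
With the rebate, buyers effectively pay Pb = Ps − 35, where Ps is the price sellers receive.
Demand in terms of Ps becomes Qd = 1143 − 9(Ps − 35) = 1458 - 9Ps. Setting this equal to supply: 1458 - 9Ps = -659.5 + 8.5Ps, so Ps = 121.
Buyers pay Pb = 121 − 35 = 86; Q' = -659.5 + 8.5·121 = 369.
The subsidy expands output by 369 − 216 = 153 past the efficient level; on those units the gap between marginal cost and willingness to pay runs from 0 up to 35.
DWL = ½ × 35 × 153 = 2677.5.

Deadweight loss = $2677.5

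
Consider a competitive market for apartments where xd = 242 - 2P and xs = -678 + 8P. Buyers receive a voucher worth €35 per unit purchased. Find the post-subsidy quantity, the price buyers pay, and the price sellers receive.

x' = 114; buyers pay €64; sellers receive €99

Pre-subsidy: 242 - 2P = -678 + 8P gives P* = 92, x* = 58.
With the rebate, buyers effectively pay Pb = Ps − 35, where Ps is the price sellers receive.
Demand in terms of Ps becomes xd = 242 − 2(Ps − 35) = 312 - 2Ps. Setting this equal to supply: 312 - 2Ps = -678 + 8Ps, so Ps = 99.
Buyers pay Pb = 99 − 35 = 64; x' = -678 + 8·99 = 114.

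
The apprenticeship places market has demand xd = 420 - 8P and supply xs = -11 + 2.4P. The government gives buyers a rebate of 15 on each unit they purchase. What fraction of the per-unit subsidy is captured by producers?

Pre-subsidy: 420 - 8P = -11 + 2.4P gives P* = 2155/52, x* = 1150/13.
With the rebate, buyers effectively pay Pb = Ps − 15, where Ps is the price sellers receive.
Demand in terms of Ps becomes xd = 420 − 8(Ps − 15) = 540 - 8Ps. Setting this equal to supply: 540 - 8Ps = -11 + 2.4Ps, so Ps = 2755/52.
Buyers pay Pb = 2755/52 − 15 = 1975/52; x' = -11 + 2.4·(2755/52) = 1510/13.
Buyers' price falls by P* − Pb = 2155/52 − 1975/52 = 45/13; sellers' price rises by Ps − P* = 2755/52 − 2155/52 = 150/13.
So producers capture (150/13)/15 = 10/13 of each unit of subsidy.

Producer share = 10/13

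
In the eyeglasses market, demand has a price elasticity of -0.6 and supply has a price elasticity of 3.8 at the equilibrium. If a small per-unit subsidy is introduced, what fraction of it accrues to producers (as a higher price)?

Producer share = 3/22

For a small subsidy around the equilibrium, the benefit split depends on the relative slopes, which at a point are proportional to the elasticities.
Buyer share = εs/(εs + |εd|) = 3.8/(3.8 + 0.6) = 19/22; seller share = |εd|/(εs + |εd|) = 3/22.
So producers capture 3/22 of the subsidy.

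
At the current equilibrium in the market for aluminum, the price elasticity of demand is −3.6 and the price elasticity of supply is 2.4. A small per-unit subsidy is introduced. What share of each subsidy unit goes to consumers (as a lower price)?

Consumer share = 0.4

For a small subsidy around the equilibrium, the benefit split depends on the relative slopes, which at a point are proportional to the elasticities.
Buyer share = εs/(εs + |εd|) = 2.4/(2.4 + 3.6) = 0.4; seller share = |εd|/(εs + |εd|) = 0.6.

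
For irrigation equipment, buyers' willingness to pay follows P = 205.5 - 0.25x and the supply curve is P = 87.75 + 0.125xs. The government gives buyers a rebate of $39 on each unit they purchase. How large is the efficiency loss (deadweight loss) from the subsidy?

Pre-subsidy: 205.5 - 0.25x = 87.75 + 0.125x gives x* = 314 and P* = 127.
With the rebate, buyers effectively pay Pb = Ps − 39, where Ps is the price sellers receive.
On the curves, Pb = 205.5 - 0.25x and Ps = 87.75 + 0.125x; the wedge Ps − Pb = 39 gives 87.75 + 0.125x − (205.5 - 0.25x) = 39, so x' = 418.
Then Pb = 205.5 − 0.25·418 = 101 and Ps = 87.75 + 0.125·418 = 140.
The subsidy expands output by 418 − 314 = 104 past the efficient level; on those units the gap between marginal cost and willingness to pay runs from 0 up to 39.
DWL = ½ × 39 × 104 = 2028.

Deadweight loss = $2028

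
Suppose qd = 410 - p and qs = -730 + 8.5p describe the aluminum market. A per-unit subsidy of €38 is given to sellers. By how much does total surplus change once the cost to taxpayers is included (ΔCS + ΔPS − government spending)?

Net change in total surplus = -€646

Pre-subsidy: 410 - p = -730 + 8.5p gives p* = 120, q* = 290.
With the subsidy, sellers receive ps = pb + 38 for each unit, where pb is the price buyers pay.
Supply in terms of pb becomes qs = -730 + 8.5(pb + 38) = -407 + 8.5pb. Setting this equal to demand: 410 - pb = -407 + 8.5pb, so pb = 86.
Sellers receive ps = 86 + 38 = 124; q' = 410 − 1·86 = 324.
ΔCS = ½(290 + 324)(120 − 86) = 10438; ΔPS = ½(290 + 324)(124 − 120) = 1228.
Government spending = 38 × 324 = 12312.
Net change = 10438 + 1228 − 12312 = -646. The loss equals the DWL triangle ½·38·34.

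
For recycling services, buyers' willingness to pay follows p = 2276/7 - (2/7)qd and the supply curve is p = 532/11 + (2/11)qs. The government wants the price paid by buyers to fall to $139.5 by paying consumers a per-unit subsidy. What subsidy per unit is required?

At a buyer price of 139.5, quantity demanded is 1138 − 3.5·139.5 = 649.75.
Sellers supply 649.75 only when they receive ps = 532/11 + (2/11)·649.75 = 166.5.
s = ps − pb = 166.5 − 139.5 = 27.

Required subsidy s = $27 per unit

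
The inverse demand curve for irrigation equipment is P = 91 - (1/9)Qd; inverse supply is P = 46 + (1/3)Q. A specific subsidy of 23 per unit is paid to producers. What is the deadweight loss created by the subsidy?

Deadweight loss = 595.125

Pre-subsidy: 91 - (1/9)Q = 46 + (1/3)Q gives Q* = 101.25 and P* = 79.75.
With the subsidy, sellers receive Ps = Pb + 23 for each unit, where Pb is the price buyers pay.
On the curves, Pb = 91 - (1/9)Q and Ps = 46 + (1/3)Q; the wedge Ps − Pb = 23 gives 46 + (1/3)Q − (91 - (1/9)Q) = 23, so Q' = 153.
Then Pb = 91 − (1/9)·153 = 74 and Ps = 46 + (1/3)·153 = 97.
The subsidy expands output by 153 − 101.25 = 51.75 past the efficient level; on those units the gap between marginal cost and willingness to pay runs from 0 up to 23.
DWL = ½ × 23 × 51.75 = 595.125.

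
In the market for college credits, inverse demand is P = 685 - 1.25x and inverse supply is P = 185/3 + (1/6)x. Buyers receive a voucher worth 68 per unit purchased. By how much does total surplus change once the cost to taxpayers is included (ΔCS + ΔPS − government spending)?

Net change in total surplus = -1632

Pre-subsidy: 685 - 1.25x = 185/3 + (1/6)x gives x* = 440 and P* = 135.
With the rebate, buyers effectively pay Pb = Ps − 68, where Ps is the price sellers receive.
On the curves, Pb = 685 - 1.25x and Ps = 185/3 + (1/6)x; the wedge Ps − Pb = 68 gives 185/3 + (1/6)x − (685 - 1.25x) = 68, so x' = 488.
Then Pb = 685 − 1.25·488 = 75 and Ps = 185/3 + (1/6)·488 = 143.
ΔCS = ½(440 + 488)(135 − 75) = 27840; ΔPS = ½(440 + 488)(143 − 135) = 3712.
Government spending = 68 × 488 = 33184.
Net change = 27840 + 3712 − 33184 = -1632. The loss equals the DWL triangle ½·68·48.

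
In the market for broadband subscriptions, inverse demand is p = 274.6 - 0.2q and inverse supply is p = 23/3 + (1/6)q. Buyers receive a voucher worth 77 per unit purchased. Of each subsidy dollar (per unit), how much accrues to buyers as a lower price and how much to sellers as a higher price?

Buyers gain 42 per unit; sellers gain 35 per unit

Pre-subsidy: 274.6 - 0.2q = 23/3 + (1/6)q gives q* = 728 and p* = 129.
With the rebate, buyers effectively pay pb = ps − 77, where ps is the price sellers receive.
On the curves, pb = 274.6 - 0.2q and ps = 23/3 + (1/6)q; the wedge ps − pb = 77 gives 23/3 + (1/6)q − (274.6 - 0.2q) = 77, so q' = 938.
Then pb = 274.6 − 0.2·938 = 87 and ps = 23/3 + (1/6)·938 = 164.
Buyers' price falls by p* − pb = 129 − 87 = 42; sellers' price rises by ps − p* = 164 − 129 = 35.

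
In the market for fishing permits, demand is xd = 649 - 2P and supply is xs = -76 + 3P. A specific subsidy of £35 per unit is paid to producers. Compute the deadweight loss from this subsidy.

Pre-subsidy: 649 - 2P = -76 + 3P gives P* = 145, x* = 359.
With the subsidy, sellers receive Ps = Pb + 35 for each unit, where Pb is the price buyers pay.
Supply in terms of Pb becomes xs = -76 + 3(Pb + 35) = 29 + 3Pb. Setting this equal to demand: 649 - 2Pb = 29 + 3Pb, so Pb = 124.
Sellers receive Ps = 124 + 35 = 159; x' = 649 − 2·124 = 401.
The subsidy expands output by 401 − 359 = 42 past the efficient level; on those units the gap between marginal cost and willingness to pay runs from 0 up to 35.
DWL = ½ × 35 × 42 = 735.

Deadweight loss = £735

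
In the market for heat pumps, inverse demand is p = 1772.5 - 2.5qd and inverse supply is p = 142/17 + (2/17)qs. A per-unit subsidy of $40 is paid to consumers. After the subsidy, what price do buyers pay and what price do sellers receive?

Buyers pay 4400/89; sellers receive 7960/89

Pre-subsidy: 1772.5 - 2.5q = 142/17 + (2/17)q gives q* = 59981/89 and p* = 7800/89.
With the rebate, buyers effectively pay pb = ps − 40, where ps is the price sellers receive.
On the curves, pb = 1772.5 - 2.5q and ps = 142/17 + (2/17)q; the wedge ps − pb = 40 gives 142/17 + (2/17)q − (1772.5 - 2.5q) = 40, so q' = 61341/89.
Then pb = 1772.5 − 2.5·(61341/89) = 4400/89 and ps = 142/17 + (2/17)·(61341/89) = 7960/89.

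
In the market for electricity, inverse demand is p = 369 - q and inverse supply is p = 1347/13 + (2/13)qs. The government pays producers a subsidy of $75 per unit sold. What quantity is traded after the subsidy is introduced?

q' = 295

Pre-subsidy: 369 - q = 1347/13 + (2/13)q gives q* = 230 and p* = 139.
With the subsidy, sellers receive ps = pb + 75 for each unit, where pb is the price buyers pay.
On the curves, pb = 369 - q and ps = 1347/13 + (2/13)q; the wedge ps − pb = 75 gives 1347/13 + (2/13)q − (369 - q) = 75, so q' = 295.
Then pb = 369 − 1·295 = 74 and ps = 1347/13 + (2/13)·295 = 149.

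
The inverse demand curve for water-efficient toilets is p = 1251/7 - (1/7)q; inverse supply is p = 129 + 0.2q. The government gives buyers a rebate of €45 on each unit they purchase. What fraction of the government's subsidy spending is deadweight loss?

DWL / government spending = 105/442

Pre-subsidy: 1251/7 - (1/7)q = 129 + 0.2q gives q* = 145 and p* = 158.
With the rebate, buyers effectively pay pb = ps − 45, where ps is the price sellers receive.
On the curves, pb = 1251/7 - (1/7)q and ps = 129 + 0.2q; the wedge ps − pb = 45 gives 129 + 0.2q − (1251/7 - (1/7)q) = 45, so q' = 276.25.
Then pb = 1251/7 − (1/7)·276.25 = 139.25 and ps = 129 + 0.2·276.25 = 184.25.
ΔCS = ½(145 + 276.25)(158 − 139.25) = 3949.21875; ΔPS = ½(145 + 276.25)(184.25 − 158) = 5528.90625.
Government spending = 45 × 276.25 = 12431.25.
DWL = ½ × 45 × (276.25 − 145) = 2953.125; fraction = 2953.125 / 12431.25 = 105/442.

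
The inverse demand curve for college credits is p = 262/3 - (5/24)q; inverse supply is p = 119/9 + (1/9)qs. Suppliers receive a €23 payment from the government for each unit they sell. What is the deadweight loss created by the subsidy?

Pre-subsidy: 262/3 - (5/24)q = 119/9 + (1/9)q gives q* = 232 and p* = 39.
With the subsidy, sellers receive ps = pb + 23 for each unit, where pb is the price buyers pay.
On the curves, pb = 262/3 - (5/24)q and ps = 119/9 + (1/9)q; the wedge ps − pb = 23 gives 119/9 + (1/9)q − (262/3 - (5/24)q) = 23, so q' = 304.
Then pb = 262/3 − (5/24)·304 = 24 and ps = 119/9 + (1/9)·304 = 47.
The subsidy expands output by 304 − 232 = 72 past the efficient level; on those units the gap between marginal cost and willingness to pay runs from 0 up to 23.
DWL = ½ × 23 × 72 = 828.

Deadweight loss = €828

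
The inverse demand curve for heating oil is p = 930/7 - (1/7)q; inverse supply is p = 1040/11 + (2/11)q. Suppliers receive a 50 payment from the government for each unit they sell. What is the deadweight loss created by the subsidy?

Pre-subsidy: 930/7 - (1/7)q = 1040/11 + (2/11)q gives q* = 118 and p* = 116.
With the subsidy, sellers receive ps = pb + 50 for each unit, where pb is the price buyers pay.
On the curves, pb = 930/7 - (1/7)q and ps = 1040/11 + (2/11)q; the wedge ps − pb = 50 gives 1040/11 + (2/11)q − (930/7 - (1/7)q) = 50, so q' = 272.
Then pb = 930/7 − (1/7)·272 = 94 and ps = 1040/11 + (2/11)·272 = 144.
The subsidy expands output by 272 − 118 = 154 past the efficient level; on those units the gap between marginal cost and willingness to pay runs from 0 up to 50.
DWL = ½ × 50 × 154 = 3850.

Deadweight loss = 3850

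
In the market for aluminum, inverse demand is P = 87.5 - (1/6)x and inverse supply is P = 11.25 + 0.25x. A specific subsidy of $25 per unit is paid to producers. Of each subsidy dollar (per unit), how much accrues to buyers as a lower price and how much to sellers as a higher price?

Pre-subsidy: 87.5 - (1/6)x = 11.25 + 0.25x gives x* = 183 and P* = 57.
With the subsidy, sellers receive Ps = Pb + 25 for each unit, where Pb is the price buyers pay.
On the curves, Pb = 87.5 - (1/6)x and Ps = 11.25 + 0.25x; the wedge Ps − Pb = 25 gives 11.25 + 0.25x − (87.5 - (1/6)x) = 25, so x' = 243.
Then Pb = 87.5 − (1/6)·243 = 47 and Ps = 11.25 + 0.25·243 = 72.
Buyers' price falls by P* − Pb = 57 − 47 = 10; sellers' price rises by Ps − P* = 72 − 57 = 15.

Buyers gain $10 per unit; sellers gain $15 per unit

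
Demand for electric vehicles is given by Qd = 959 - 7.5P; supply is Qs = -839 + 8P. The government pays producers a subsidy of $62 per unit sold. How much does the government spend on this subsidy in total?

Pre-subsidy: 959 - 7.5P = -839 + 8P gives P* = 116, Q* = 89.
With the subsidy, sellers receive Ps = Pb + 62 for each unit, where Pb is the price buyers pay.
Supply in terms of Pb becomes Qs = -839 + 8(Pb + 62) = -343 + 8Pb. Setting this equal to demand: 959 - 7.5Pb = -343 + 8Pb, so Pb = 84.
Sellers receive Ps = 84 + 62 = 146; Q' = 959 − 7.5·84 = 329.
Government outlay = subsidy × quantity = 62 × 329 = 20398.

Government cost = $20398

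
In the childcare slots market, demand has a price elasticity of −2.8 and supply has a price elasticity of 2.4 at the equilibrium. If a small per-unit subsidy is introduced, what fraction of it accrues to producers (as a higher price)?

Producer share = 7/13

For a small subsidy around the equilibrium, the benefit split depends on the relative slopes, which at a point are proportional to the elasticities.
Buyer share = εs/(εs + |εd|) = 2.4/(2.4 + 2.8) = 6/13; seller share = |εd|/(εs + |εd|) = 7/13.
So producers capture 7/13 of the subsidy.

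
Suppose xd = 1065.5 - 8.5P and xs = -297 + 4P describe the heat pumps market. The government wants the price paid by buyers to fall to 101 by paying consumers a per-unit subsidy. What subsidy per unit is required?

Required subsidy s = 25 per unit

At a buyer price of 101, quantity demanded is 1065.5 − 8.5·101 = 207.
Sellers supply 207 only when they receive Ps with -297 + 4·Ps = 207, i.e. Ps = 126.
s = Ps − Pb = 126 − 101 = 25.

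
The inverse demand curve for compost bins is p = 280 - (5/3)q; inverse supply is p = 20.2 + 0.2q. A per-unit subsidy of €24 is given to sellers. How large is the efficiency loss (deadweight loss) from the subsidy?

Pre-subsidy: 280 - (5/3)q = 20.2 + 0.2q gives q* = 3897/28 and p* = 1345/28.
With the subsidy, sellers receive ps = pb + 24 for each unit, where pb is the price buyers pay.
On the curves, pb = 280 - (5/3)q and ps = 20.2 + 0.2q; the wedge ps − pb = 24 gives 20.2 + 0.2q − (280 - (5/3)q) = 24, so q' = 4257/28.
Then pb = 280 − (5/3)·(4257/28) = 745/28 and ps = 20.2 + 0.2·(4257/28) = 1417/28.
The subsidy expands output by 4257/28 − 3897/28 = 90/7 past the efficient level; on those units the gap between marginal cost and willingness to pay runs from 0 up to 24.
DWL = ½ × 24 × 90/7 = 1080/7.

Deadweight loss = 1080/7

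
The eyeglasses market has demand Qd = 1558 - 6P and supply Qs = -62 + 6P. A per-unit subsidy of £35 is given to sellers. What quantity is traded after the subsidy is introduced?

Q' = 853

Pre-subsidy: 1558 - 6P = -62 + 6P gives P* = 135, Q* = 748.
With the subsidy, sellers receive Ps = Pb + 35 for each unit, where Pb is the price buyers pay.
Supply in terms of Pb becomes Qs = -62 + 6(Pb + 35) = 148 + 6Pb. Setting this equal to demand: 1558 - 6Pb = 148 + 6Pb, so Pb = 117.5.
Sellers receive Ps = 117.5 + 35 = 152.5; Q' = 1558 − 6·117.5 = 853.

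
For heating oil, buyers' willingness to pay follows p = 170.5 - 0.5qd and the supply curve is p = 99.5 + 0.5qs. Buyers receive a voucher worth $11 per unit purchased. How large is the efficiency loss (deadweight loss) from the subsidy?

Deadweight loss = $60.5

Pre-subsidy: 170.5 - 0.5q = 99.5 + 0.5q gives q* = 71 and p* = 135.
With the rebate, buyers effectively pay pb = ps − 11, where ps is the price sellers receive.
On the curves, pb = 170.5 - 0.5q and ps = 99.5 + 0.5q; the wedge ps − pb = 11 gives 99.5 + 0.5q − (170.5 - 0.5q) = 11, so q' = 82.
Then pb = 170.5 − 0.5·82 = 129.5 and ps = 99.5 + 0.5·82 = 140.5.
The subsidy expands output by 82 − 71 = 11 past the efficient level; on those units the gap between marginal cost and willingness to pay runs from 0 up to 11.
DWL = ½ × 11 × 11 = 60.5.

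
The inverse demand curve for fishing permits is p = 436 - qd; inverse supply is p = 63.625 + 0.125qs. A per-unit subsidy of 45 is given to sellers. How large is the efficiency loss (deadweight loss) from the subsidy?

Pre-subsidy: 436 - q = 63.625 + 0.125q gives q* = 331 and p* = 105.
With the subsidy, sellers receive ps = pb + 45 for each unit, where pb is the price buyers pay.
On the curves, pb = 436 - q and ps = 63.625 + 0.125q; the wedge ps − pb = 45 gives 63.625 + 0.125q − (436 - q) = 45, so q' = 371.
Then pb = 436 − 1·371 = 65 and ps = 63.625 + 0.125·371 = 110.
The subsidy expands output by 371 − 331 = 40 past the efficient level; on those units the gap between marginal cost and willingness to pay runs from 0 up to 45.
DWL = ½ × 45 × 40 = 900.

Deadweight loss = 900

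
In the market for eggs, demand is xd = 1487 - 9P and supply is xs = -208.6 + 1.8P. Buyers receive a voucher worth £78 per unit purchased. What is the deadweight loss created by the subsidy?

Deadweight loss = £4563

Pre-subsidy: 1487 - 9P = -208.6 + 1.8P gives P* = 157, x* = 74.
With the rebate, buyers effectively pay Pb = Ps − 78, where Ps is the price sellers receive.
Demand in terms of Ps becomes xd = 1487 − 9(Ps − 78) = 2189 - 9Ps. Setting this equal to supply: 2189 - 9Ps = -208.6 + 1.8Ps, so Ps = 222.
Buyers pay Pb = 222 − 78 = 144; x' = -208.6 + 1.8·222 = 191.
The subsidy expands output by 191 − 74 = 117 past the efficient level; on those units the gap between marginal cost and willingness to pay runs from 0 up to 78.
DWL = ½ × 78 × 117 = 4563.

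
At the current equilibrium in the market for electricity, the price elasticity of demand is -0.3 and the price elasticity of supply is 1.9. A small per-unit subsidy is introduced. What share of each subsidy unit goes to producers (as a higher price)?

Producer share = 3/22

For a small subsidy around the equilibrium, the benefit split depends on the relative slopes, which at a point are proportional to the elasticities.
Buyer share = εs/(εs + |εd|) = 1.9/(1.9 + 0.3) = 19/22; seller share = |εd|/(εs + |εd|) = 3/22.
So producers capture 3/22 of the subsidy.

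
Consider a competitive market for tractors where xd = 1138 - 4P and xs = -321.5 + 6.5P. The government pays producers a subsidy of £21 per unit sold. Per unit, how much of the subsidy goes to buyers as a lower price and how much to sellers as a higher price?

Pre-subsidy: 1138 - 4P = -321.5 + 6.5P gives P* = 139, x* = 582.
With the subsidy, sellers receive Ps = Pb + 21 for each unit, where Pb is the price buyers pay.
Supply in terms of Pb becomes xs = -321.5 + 6.5(Pb + 21) = -185 + 6.5Pb. Setting this equal to demand: 1138 - 4Pb = -185 + 6.5Pb, so Pb = 126.
Sellers receive Ps = 126 + 21 = 147; x' = 1138 − 4·126 = 634.
Buyers' price falls by P* − Pb = 139 − 126 = 13; sellers' price rises by Ps − P* = 147 − 139 = 8.

Buyers gain £13 per unit; sellers gain £8 per unit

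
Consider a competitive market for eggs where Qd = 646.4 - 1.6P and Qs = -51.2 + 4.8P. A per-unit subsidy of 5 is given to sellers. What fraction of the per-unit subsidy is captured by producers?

Producer share = 0.25

Pre-subsidy: 646.4 - 1.6P = -51.2 + 4.8P gives P* = 109, Q* = 472.
With the subsidy, sellers receive Ps = Pb + 5 for each unit, where Pb is the price buyers pay.
Supply in terms of Pb becomes Qs = -51.2 + 4.8(Pb + 5) = -27.2 + 4.8Pb. Setting this equal to demand: 646.4 - 1.6Pb = -27.2 + 4.8Pb, so Pb = 105.25.
Sellers receive Ps = 105.25 + 5 = 110.25; Q' = 646.4 − 1.6·105.25 = 478.
Buyers' price falls by P* − Pb = 109 − 105.25 = 3.75; sellers' price rises by Ps − P* = 110.25 − 109 = 1.25.
So producers capture 1.25/5 = 0.25 of each unit of subsidy.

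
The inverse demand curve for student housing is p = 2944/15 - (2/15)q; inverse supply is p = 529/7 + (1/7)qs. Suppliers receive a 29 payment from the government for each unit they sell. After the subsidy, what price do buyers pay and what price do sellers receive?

Pre-subsidy: 2944/15 - (2/15)q = 529/7 + (1/7)q gives q* = 437 and p* = 138.
With the subsidy, sellers receive ps = pb + 29 for each unit, where pb is the price buyers pay.
On the curves, pb = 2944/15 - (2/15)q and ps = 529/7 + (1/7)q; the wedge ps − pb = 29 gives 529/7 + (1/7)q − (2944/15 - (2/15)q) = 29, so q' = 542.
Then pb = 2944/15 − (2/15)·542 = 124 and ps = 529/7 + (1/7)·542 = 153.

Buyers pay 124; sellers receive 153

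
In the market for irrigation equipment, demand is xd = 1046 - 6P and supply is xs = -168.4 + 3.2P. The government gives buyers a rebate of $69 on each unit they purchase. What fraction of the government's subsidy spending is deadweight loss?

Pre-subsidy: 1046 - 6P = -168.4 + 3.2P gives P* = 132, x* = 254.
With the rebate, buyers effectively pay Pb = Ps − 69, where Ps is the price sellers receive.
Demand in terms of Ps becomes xd = 1046 − 6(Ps − 69) = 1460 - 6Ps. Setting this equal to supply: 1460 - 6Ps = -168.4 + 3.2Ps, so Ps = 177.
Buyers pay Pb = 177 − 69 = 108; x' = -168.4 + 3.2·177 = 398.
ΔCS = ½(254 + 398)(132 − 108) = 7824; ΔPS = ½(254 + 398)(177 − 132) = 14670.
Government spending = 69 × 398 = 27462.
DWL = ½ × 69 × (398 − 254) = 4968; fraction = 4968 / 27462 = 36/199.

DWL / government spending = 36/199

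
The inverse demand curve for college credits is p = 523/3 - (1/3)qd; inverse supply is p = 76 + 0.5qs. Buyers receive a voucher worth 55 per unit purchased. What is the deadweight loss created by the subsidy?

Deadweight loss = 1815

Pre-subsidy: 523/3 - (1/3)q = 76 + 0.5q gives q* = 118 and p* = 135.
With the rebate, buyers effectively pay pb = ps − 55, where ps is the price sellers receive.
On the curves, pb = 523/3 - (1/3)q and ps = 76 + 0.5q; the wedge ps − pb = 55 gives 76 + 0.5q − (523/3 - (1/3)q) = 55, so q' = 184.
Then pb = 523/3 − (1/3)·184 = 113 and ps = 76 + 0.5·184 = 168.
The subsidy expands output by 184 − 118 = 66 past the efficient level; on those units the gap between marginal cost and willingness to pay runs from 0 up to 55.
DWL = ½ × 55 × 66 = 1815.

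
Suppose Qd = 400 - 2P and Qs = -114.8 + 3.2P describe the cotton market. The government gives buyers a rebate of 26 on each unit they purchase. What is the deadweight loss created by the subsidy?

Pre-subsidy: 400 - 2P = -114.8 + 3.2P gives P* = 99, Q* = 202.
With the rebate, buyers effectively pay Pb = Ps − 26, where Ps is the price sellers receive.
Demand in terms of Ps becomes Qd = 400 − 2(Ps − 26) = 452 - 2Ps. Setting this equal to supply: 452 - 2Ps = -114.8 + 3.2Ps, so Ps = 109.
Buyers pay Pb = 109 − 26 = 83; Q' = -114.8 + 3.2·109 = 234.
The subsidy expands output by 234 − 202 = 32 past the efficient level; on those units the gap between marginal cost and willingness to pay runs from 0 up to 26.
DWL = ½ × 26 × 32 = 416.

Deadweight loss = 416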